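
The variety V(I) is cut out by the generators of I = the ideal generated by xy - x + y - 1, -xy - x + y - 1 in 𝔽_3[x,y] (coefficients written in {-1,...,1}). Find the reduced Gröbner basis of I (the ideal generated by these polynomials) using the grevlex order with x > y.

G = {y² - y, x - y + 1}

f_1 = xy - x + y - 1, LT = xy.
f_2 = -xy - x + y - 1, LT = xy.

S(f_1,f_2): lcm = xy. S = x - y + 1.
  reduce S modulo (f_1, f_2):
  remainder x - y + 1 ≠ 0; add g_3 = x - y + 1 to the basis.

S(f_1,g_3): lcm = xy. S = y² - x - 1.
  reduce S modulo (f_1, f_2, g_3):
  remainder y² - y ≠ 0; add g_4 = y² - y to the basis.

The other S-polynomials (S(f_2,g_3), S(f_1,g_4), S(f_2,g_4), S(g_3,g_4)) all reduce to 0 modulo the current basis, so we have a Gröbner basis.
Inter-reduce: drop elements whose leading term is divisible by another's, tail-reduce, and make monic.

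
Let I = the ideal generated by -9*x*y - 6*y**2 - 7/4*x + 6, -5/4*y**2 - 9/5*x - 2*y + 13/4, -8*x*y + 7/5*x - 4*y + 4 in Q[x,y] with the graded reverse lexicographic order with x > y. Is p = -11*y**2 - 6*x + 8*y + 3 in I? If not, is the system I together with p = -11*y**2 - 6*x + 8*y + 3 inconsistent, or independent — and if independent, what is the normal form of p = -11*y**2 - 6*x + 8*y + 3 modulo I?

First compute the reduced Gröbner basis of I by Buchberger's algorithm.
f_1 = -9*x*y - 6*y**2 - 7/4*x + 6, LT = x*y.
f_2 = -5/4*y**2 - 9/5*x - 2*y + 13/4, LT = y**2.
f_3 = -8*x*y + 7/5*x - 4*y + 4, LT = x*y.

S(f_1,f_2): lcm = x*y**2. S = 2/3*y**3 - 36/25*x**2 - 253/180*x*y + 13/5*x - 2/3*y.
  leading term y**3: subtract (-8/15*y)·f_2 from 2/3*y**3 - 36/25*x**2 - 253/180*x*y + 13/5*x - 2/3*y → -36/25*x**2 - 2129/900*x*y - 16/15*y**2 + 13/5*x + 16/15*y
  leading term x**2: no divisor's leading term divides it; move -36/25*x**2 to the remainder.
  leading term x*y: subtract (2129/8100)·f_1 from -2129/900*x*y - 16/15*y**2 + 13/5*x + 16/15*y → 689/1350*y**2 + 99143/32400*x + 16/15*y - 2129/1350
  leading term y**2: subtract (-1378/3375)·f_2 from 689/1350*y**2 + 99143/32400*x + 16/15*y - 2129/1350 → 1883279/810000*x + 844/3375*y - 844/3375
  leading term x: no divisor's leading term divides it; move 1883279/810000*x to the remainder.
  leading term y: no divisor's leading term divides it; move 844/3375*y to the remainder.
  leading term 1: no divisor's leading term divides it; move -844/3375 to the remainder.
  remainder -36/25*x**2 + 1883279/810000*x + 844/3375*y - 844/3375 ≠ 0; add h_4 = -36/25*x**2 + 1883279/810000*x + 844/3375*y - 844/3375 to the basis.

S(f_1,f_3): lcm = x*y. S = 2/3*y**2 + 133/360*x - 1/2*y - 1/6.
  leading term y**2: subtract (-8/15)·f_2 from 2/3*y**2 + 133/360*x - 1/2*y - 1/6 → -1063/1800*x - 47/30*y + 47/30
  leading term x: no divisor's leading term divides it; move -1063/1800*x to the remainder.
  leading term y: no divisor's leading term divides it; move -47/30*y to the remainder.
  leading term 1: no divisor's leading term divides it; move 47/30 to the remainder.
  remainder -1063/1800*x - 47/30*y + 47/30 ≠ 0; add h_5 = -1063/1800*x - 47/30*y + 47/30 to the basis.

S(f_2,f_3): lcm = x*y**2. S = 36/25*x**2 + 71/40*x*y - 1/2*y**2 - 13/5*x + 1/2*y.
  leading term x**2: subtract (-1)·h_4 from 36/25*x**2 + 71/40*x*y - 1/2*y**2 - 13/5*x + 1/2*y → 71/40*x*y - 1/2*y**2 - 222721/810000*x + 5063/6750*y - 844/3375
  leading term x*y: subtract (-71/360)·f_1 from 71/40*x*y - 1/2*y**2 - 222721/810000*x + 5063/6750*y - 844/3375 → -101/60*y**2 - 1004567/1620000*x + 5063/6750*y + 12599/13500
  leading term y**2: subtract (101/75)·f_2 from -101/60*y**2 - 1004567/1620000*x + 5063/6750*y + 12599/13500 → 2922313/1620000*x + 23243/6750*y - 23243/6750
  leading term x: subtract (-2922313/956700)·h_5 from 2922313/1620000*x + 23243/6750*y - 23243/6750 → -513593/382680*y + 513593/382680
  leading term y: no divisor's leading term divides it; move -513593/382680*y to the remainder.
  leading term 1: no divisor's leading term divides it; move 513593/382680 to the remainder.
  remainder -513593/382680*y + 513593/382680 ≠ 0; add h_6 = -513593/382680*y + 513593/382680 to the basis.

The other S-polynomials (S(f_1,h_4), S(f_2,h_4), S(f_3,h_4), S(f_1,h_5), S(f_2,h_5), S(f_3,h_5), S(h_4,h_5), S(f_1,h_6), S(f_2,h_6), S(f_3,h_6), S(h_4,h_6), S(h_5,h_6)) all reduce to 0 modulo the current basis, so we have a Gröbner basis.
Inter-reduce: drop elements whose leading term is divisible by another's, tail-reduce, and make monic.
Reduced Gröbner basis: {x, y - 1}.
Label its elements g_1 = x, g_2 = y - 1.

Reduce p = -11*y**2 - 6*x + 8*y + 3 modulo G:
  leading term y**2: subtract (-11*y)·g_2 from -11*y**2 - 6*x + 8*y + 3 → -6*x - 3*y + 3
  leading term x: subtract (-6)·g_1 from -6*x - 3*y + 3 → -3*y + 3
  leading term y: subtract (-3)·g_2 from -3*y + 3 → 0
  normal form = 0.
Since the normal form is 0, p ∈ I.

The remainder on division by a Gröbner basis is unique — it is the normal form.

-11*y**2 - 6*x + 8*y + 3 lies in I (it reduces to 0).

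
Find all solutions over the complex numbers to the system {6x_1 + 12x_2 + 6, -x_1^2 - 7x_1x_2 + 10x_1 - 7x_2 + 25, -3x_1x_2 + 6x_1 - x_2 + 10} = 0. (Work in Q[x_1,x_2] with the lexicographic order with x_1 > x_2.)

Compute a lex Gröbner basis by Buchberger's algorithm.
f_1 = 6x_1 + 12x_2 + 6, LT = x_1.
f_2 = -x_1^2 - 7x_1x_2 + 10x_1 - 7x_2 + 25, LT = x_1^2.
f_3 = -3x_1x_2 + 6x_1 - x_2 + 10, LT = x_1x_2.

S(f_1,f_2): lcm = x_1^2. S = -5x_1x_2 + 11x_1 - 7x_2 + 25.
  leading term x_1x_2: subtract (-5/6x_2)·f_1 from -5x_1x_2 + 11x_1 - 7x_2 + 25 → 11x_1 + 10x_2^2 - 2x_2 + 25
  leading term x_1: subtract (11/6)·f_1 from 11x_1 + 10x_2^2 - 2x_2 + 25 → 10x_2^2 - 24x_2 + 14
  leading term x_2^2: no divisor's leading term divides it; move 10x_2^2 to the remainder.
  leading term x_2: no divisor's leading term divides it; move -24x_2 to the remainder.
  leading term 1: no divisor's leading term divides it; move 14 to the remainder.
  remainder 10x_2^2 - 24x_2 + 14 ≠ 0; add h_4 = 10x_2^2 - 24x_2 + 14 to the basis.

S(f_1,f_3): lcm = x_1x_2. S = 2x_1 + 2x_2^2 + 2/3x_2 + 10/3.
  leading term x_1: subtract (1/3)·f_1 from 2x_1 + 2x_2^2 + 2/3x_2 + 10/3 → 2x_2^2 - 10/3x_2 + 4/3
  leading term x_2^2: subtract (1/5)·h_4 from 2x_2^2 - 10/3x_2 + 4/3 → 22/15x_2 - 22/15
  leading term x_2: no divisor's leading term divides it; move 22/15x_2 to the remainder.
  leading term 1: no divisor's leading term divides it; move -22/15 to the remainder.
  remainder 22/15x_2 - 22/15 ≠ 0; add h_5 = 22/15x_2 - 22/15 to the basis.

The other S-polynomials (S(f_2,f_3), S(f_1,h_4), S(f_2,h_4), S(f_3,h_4), S(f_1,h_5), S(f_2,h_5), S(f_3,h_5), S(h_4,h_5)) all reduce to 0 modulo the current basis, so we have a Gröbner basis.
Inter-reduce: drop elements whose leading term is divisible by another's, tail-reduce, and make monic.
Reduced Gröbner basis: {x_1 + 3, x_2 - 1}.

Elimination: the polynomial x_2 - 1 lies in the elimination ideal for x_2, so x_2 ∈ {1}. For each such x_2, the remaining basis elements (now univariate) give the rest of the solution.
  x_2 = 1: the earlier basis element becomes x_1 + 3 = 0, giving x_1 = -3 — point (-3, 1).
Substituting each solution back into the original system confirms all equations vanish.

{(-3, 1)}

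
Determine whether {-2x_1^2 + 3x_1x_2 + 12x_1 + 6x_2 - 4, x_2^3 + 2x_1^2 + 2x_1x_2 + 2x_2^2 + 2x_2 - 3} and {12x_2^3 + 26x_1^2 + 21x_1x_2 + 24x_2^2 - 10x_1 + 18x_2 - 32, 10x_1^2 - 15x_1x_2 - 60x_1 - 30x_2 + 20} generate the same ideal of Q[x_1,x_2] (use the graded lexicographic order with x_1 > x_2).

Equality of ideals is decidable: compute both reduced Gröbner bases (unique for the ordering) and check whether they agree.
Buchberger on the first generating set:
f_1 = -2x_1^2 + 3x_1x_2 + 12x_1 + 6x_2 - 4, LT = x_1^2.
f_2 = x_2^3 + 2x_1^2 + 2x_1x_2 + 2x_2^2 + 2x_2 - 3, LT = x_2^3.

The S-polynomials (S(f_1,f_2)) all reduce to 0 modulo the current basis, so we have a Gröbner basis.
Inter-reduce: drop elements whose leading term is divisible by another's, tail-reduce, and make monic.
Reduced Gröbner basis: {x_2^3 + 5x_1x_2 + 2x_2^2 + 12x_1 + 8x_2 - 7, x_1^2 - 3/2x_1x_2 - 6x_1 - 3x_2 + 2}.

Buchberger on the second generating set:
h_1 = 12x_2^3 + 26x_1^2 + 21x_1x_2 + 24x_2^2 - 10x_1 + 18x_2 - 32, LT = x_2^3.
h_2 = 10x_1^2 - 15x_1x_2 - 60x_1 - 30x_2 + 20, LT = x_1^2.

The S-polynomials (S(h_1,h_2)) all reduce to 0 modulo the current basis, so we have a Gröbner basis.
Inter-reduce: drop elements whose leading term is divisible by another's, tail-reduce, and make monic.
Reduced Gröbner basis: {x_2^3 + 5x_1x_2 + 2x_2^2 + 73/6x_1 + 8x_2 - 7, x_1^2 - 3/2x_1x_2 - 6x_1 - 3x_2 + 2}.

The bases are distinct; the ideals are different.
The same test decides containment: I ⊆ J iff every generator of I reduces to 0 modulo a Gröbner basis of J.

No, the ideals differ.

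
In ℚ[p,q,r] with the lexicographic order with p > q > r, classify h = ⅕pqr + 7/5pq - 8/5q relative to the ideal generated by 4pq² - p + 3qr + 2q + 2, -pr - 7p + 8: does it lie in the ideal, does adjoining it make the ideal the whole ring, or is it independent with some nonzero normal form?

⅕pqr + 7/5pq - 8/5q lies in I (it reduces to 0).

First compute the reduced Gröbner basis of I by Buchberger's algorithm.
f_1 = 4pq² - p + 3qr + 2q + 2, LT = pq².
f_2 = -pr - 7p + 8, LT = pr.

S(f_1,f_2): lcm = pq²r. S = -7pq² - ¼pr + 8q² + ¾qr² + ½qr + ½r.
  leading term pq²: subtract (-7/4)·f_1 from -7pq² - ¼pr + 8q² + ¾qr² + ½qr + ½r → -¼pr - 7/4p + 8q² + ¾qr² + 23/4qr + 7/2q + ½r + 7/2
  leading term pr: subtract (¼)·f_2 from -¼pr - 7/4p + 8q² + ¾qr² + 23/4qr + 7/2q + ½r + 7/2 → 8q² + ¾qr² + 23/4qr + 7/2q + ½r + 3/2
  leading term q²: no divisor's leading term divides it; move 8q² to the remainder.
  leading term qr²: no divisor's leading term divides it; move ¾qr² to the remainder.
  leading term qr: no divisor's leading term divides it; move 23/4qr to the remainder.
  leading term q: no divisor's leading term divides it; move 7/2q to the remainder.
  leading term r: no divisor's leading term divides it; move ½r to the remainder.
  leading term 1: no divisor's leading term divides it; move 3/2 to the remainder.
  remainder 8q² + ¾qr² + 23/4qr + 7/2q + ½r + 3/2 ≠ 0; add k_3 = 8q² + ¾qr² + 23/4qr + 7/2q + ½r + 3/2 to the basis.

S(f_1,k_3): lcm = pq². S = -3/32pqr² - 23/32pqr - 7/16pq - 1/16pr - 7/16p + ¾qr + ½q + ½.
  leading term pqr²: subtract (3/32qr)·f_2 from -3/32pqr² - 23/32pqr - 7/16pq - 1/16pr - 7/16p + ¾qr + ½q + ½ → -1/16pqr - 7/16pq - 1/16pr - 7/16p + ½q + ½
  leading term pqr: subtract (1/16q)·f_2 from -1/16pqr - 7/16pq - 1/16pr - 7/16p + ½q + ½ → -1/16pr - 7/16p + ½
  leading term pr: subtract (1/16)·f_2 from -1/16pr - 7/16p + ½ → 0
  remainder 0.

S(f_2,k_3): leading monomials are coprime, so the S-polynomial reduces to 0 (Buchberger's first criterion).
Every S-polynomial of the final basis reduces to 0, so we have a Gröbner basis.
Inter-reduce: drop elements whose leading term is divisible by another's, tail-reduce, and make monic.
Reduced Gröbner basis: {pr + 7p - 8, q² + 3/32qr² + 23/32qr + 7/16q + 1/16r + 3/16}.
Label its elements g_1 = pr + 7p - 8, g_2 = q² + 3/32qr² + 23/32qr + 7/16q + 1/16r + 3/16.

Reduce h = ⅕pqr + 7/5pq - 8/5q modulo G:
  leading term pqr: subtract (⅕q)·g_1 from ⅕pqr + 7/5pq - 8/5q → 0
  normal form = 0.
Since the normal form is 0, h ∈ I.

The remainder on division by a Gröbner basis is unique — it is the normal form.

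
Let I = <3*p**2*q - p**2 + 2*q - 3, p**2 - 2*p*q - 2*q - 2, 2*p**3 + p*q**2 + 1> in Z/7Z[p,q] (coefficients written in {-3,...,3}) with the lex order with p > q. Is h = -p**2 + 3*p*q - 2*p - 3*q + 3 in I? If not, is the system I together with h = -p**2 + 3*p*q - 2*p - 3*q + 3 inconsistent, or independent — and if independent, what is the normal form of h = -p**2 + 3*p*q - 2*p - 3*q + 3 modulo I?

-p**2 + 3*p*q - 2*p - 3*q + 3 lies in I (it reduces to 0).

First compute the reduced Gröbner basis of I by Buchberger's algorithm.
f_1 = 3*p**2*q - p**2 + 2*q - 3, LT = p**2*q.
f_2 = p**2 - 2*p*q - 2*q - 2, LT = p**2.
f_3 = 2*p**3 + p*q**2 + 1, LT = p**3.

S(f_1,f_2): lcm = p**2*q. S = 2*p**2 + 2*p*q**2 + 2*q**2 - 2*q - 1.
  leading term p**2: subtract (2)·f_2 from 2*p**2 + 2*p*q**2 + 2*q**2 - 2*q - 1 → 2*p*q**2 - 3*p*q + 2*q**2 + 2*q + 3
  leading term p*q**2: no divisor's leading term divides it; move 2*p*q**2 to the remainder.
  leading term p*q: no divisor's leading term divides it; move -3*p*q to the remainder.
  leading term q**2: no divisor's leading term divides it; move 2*q**2 to the remainder.
  leading term q: no divisor's leading term divides it; move 2*q to the remainder.
  leading term 1: no divisor's leading term divides it; move 3 to the remainder.
  remainder 2*p*q**2 - 3*p*q + 2*q**2 + 2*q + 3 ≠ 0; add k_4 = 2*p*q**2 - 3*p*q + 2*q**2 + 2*q + 3 to the basis.

S(f_1,f_3): lcm = p**3*q. S = 2*p**3 + 3*p*q**3 + 3*p*q - p + 3*q.
  leading term p**3: subtract (2*p)·f_2 from 2*p**3 + 3*p*q**3 + 3*p*q - p + 3*q → -3*p**2*q + 3*p*q**3 + 3*p + 3*q
  leading term p**2*q: subtract (-1)·f_1 from -3*p**2*q + 3*p*q**3 + 3*p + 3*q → -p**2 + 3*p*q**3 + 3*p - 2*q - 3
  leading term p**2: subtract (-1)·f_2 from -p**2 + 3*p*q**3 + 3*p - 2*q - 3 → 3*p*q**3 - 2*p*q + 3*p + 3*q + 2
  leading term p*q**3: subtract (-2*q)·k_4 from 3*p*q**3 - 2*p*q + 3*p + 3*q + 2 → p*q**2 - 2*p*q + 3*p - 3*q**3 - 3*q**2 + 2*q + 2
  leading term p*q**2: subtract (-3)·k_4 from p*q**2 - 2*p*q + 3*p - 3*q**3 - 3*q**2 + 2*q + 2 → 3*p*q + 3*p - 3*q**3 + 3*q**2 + q - 3
  leading term p*q: no divisor's leading term divides it; move 3*p*q to the remainder.
  leading term p: no divisor's leading term divides it; move 3*p to the remainder.
  leading term q**3: no divisor's leading term divides it; move -3*q**3 to the remainder.
  leading term q**2: no divisor's leading term divides it; move 3*q**2 to the remainder.
  leading term q: no divisor's leading term divides it; move q to the remainder.
  leading term 1: no divisor's leading term divides it; move -3 to the remainder.
  remainder 3*p*q + 3*p - 3*q**3 + 3*q**2 + q - 3 ≠ 0; add k_5 = 3*p*q + 3*p - 3*q**3 + 3*q**2 + q - 3 to the basis.

S(f_2,f_3): lcm = p**3. S = -2*p**2*q + 3*p*q**2 - 2*p*q - 2*p + 3.
  leading term p**2*q: subtract (-3)·f_1 from -2*p**2*q + 3*p*q**2 - 2*p*q - 2*p + 3 → -3*p**2 + 3*p*q**2 - 2*p*q - 2*p - q + 1
  leading term p**2: subtract (-3)·f_2 from -3*p**2 + 3*p*q**2 - 2*p*q - 2*p - q + 1 → 3*p*q**2 - p*q - 2*p + 2
  leading term p*q**2: subtract (-2)·k_4 from 3*p*q**2 - p*q - 2*p + 2 → -2*p - 3*q**2 - 3*q + 1
  leading term p: no divisor's leading term divides it; move -2*p to the remainder.
  leading term q**2: no divisor's leading term divides it; move -3*q**2 to the remainder.
  leading term q: no divisor's leading term divides it; move -3*q to the remainder.
  leading term 1: no divisor's leading term divides it; move 1 to the remainder.
  remainder -2*p - 3*q**2 - 3*q + 1 ≠ 0; add k_6 = -2*p - 3*q**2 - 3*q + 1 to the basis.

S(f_1,k_4): lcm = p**2*q**2. S = -p*q**2 - p*q + 2*p + 3*q**2 - q.
  leading term p*q**2: subtract (3)·k_4 from -p*q**2 - p*q + 2*p + 3*q**2 - q → p*q + 2*p - 3*q**2 - 2
  leading term p*q: subtract (-2)·k_5 from p*q + 2*p - 3*q**2 - 2 → p + q**3 + 3*q**2 + 2*q - 1
  leading term p: subtract (3)·k_6 from p + q**3 + 3*q**2 + 2*q - 1 → q**3 - 2*q**2 - 3*q + 3
  leading term q**3: no divisor's leading term divides it; move q**3 to the remainder.
  leading term q**2: no divisor's leading term divides it; move -2*q**2 to the remainder.
  leading term q: no divisor's leading term divides it; move -3*q to the remainder.
  leading term 1: no divisor's leading term divides it; move 3 to the remainder.
  remainder q**3 - 2*q**2 - 3*q + 3 ≠ 0; add k_7 = q**3 - 2*q**2 - 3*q + 3 to the basis.

S(f_3,k_4): lcm = p**3*q**2. S = -2*p**3*q - p**2*q**2 - p**2*q + 2*p**2 - 3*p*q**4 - 3*q**2.
  leading term p**3*q: subtract (-3*p)·f_1 from -2*p**3*q - p**2*q**2 - p**2*q + 2*p**2 - 3*p*q**4 - 3*q**2 → -3*p**3 - p**2*q**2 - p**2*q + 2*p**2 - 3*p*q**4 - p*q - 2*p - 3*q**2
  leading term p**3: subtract (-3*p)·f_2 from -3*p**3 - p**2*q**2 - p**2*q + 2*p**2 - 3*p*q**4 - p*q - 2*p - 3*q**2 → -p**2*q**2 + 2*p**2 - 3*p*q**4 - p - 3*q**2
  leading term p**2*q**2: subtract (2*q)·f_1 from -p**2*q**2 + 2*p**2 - 3*p*q**4 - p - 3*q**2 → 2*p**2*q + 2*p**2 - 3*p*q**4 - p - q
  leading term p**2*q: subtract (3)·f_1 from 2*p**2*q + 2*p**2 - 3*p*q**4 - p - q → -2*p**2 - 3*p*q**4 - p + 2
  leading term p**2: subtract (-2)·f_2 from -2*p**2 - 3*p*q**4 - p + 2 → -3*p*q**4 + 3*p*q - p + 3*q - 2
  leading term p*q**4: subtract (2*q**2)·k_4 from -3*p*q**4 + 3*p*q - p + 3*q - 2 → -p*q**3 + 3*p*q - p + 3*q**4 + 3*q**3 + q**2 + 3*q - 2
  leading term p*q**3: subtract (3*q)·k_4 from -p*q**3 + 3*p*q - p + 3*q**4 + 3*q**3 + q**2 + 3*q - 2 → 2*p*q**2 + 3*p*q - p + 3*q**4 - 3*q**3 + 2*q**2 + q - 2
  leading term p*q**2: subtract (1)·k_4 from 2*p*q**2 + 3*p*q - p + 3*q**4 - 3*q**3 + 2*q**2 + q - 2 → -p*q - p + 3*q**4 - 3*q**3 - q + 2
  leading term p*q: subtract (2)·k_5 from -p*q - p + 3*q**4 - 3*q**3 - q + 2 → 3*q**4 + 3*q**3 + q**2 - 3*q + 1
  leading term q**4: subtract (3*q)·k_7 from 3*q**4 + 3*q**3 + q**2 - 3*q + 1 → 2*q**3 + 3*q**2 + 2*q + 1
  leading term q**3: subtract (2)·k_7 from 2*q**3 + 3*q**2 + 2*q + 1 → q + 2
  leading term q: no divisor's leading term divides it; move q to the remainder.
  leading term 1: no divisor's leading term divides it; move 2 to the remainder.
  remainder q + 2 ≠ 0; add k_8 = q + 2 to the basis.

The other S-polynomials (S(f_2,k_4), S(f_1,k_5), S(f_2,k_5), S(f_3,k_5), S(k_4,k_5), S(f_1,k_6), S(f_2,k_6), S(f_3,k_6), S(k_4,k_6), S(k_5,k_6), S(f_1,k_7), S(f_2,k_7), S(f_3,k_7), S(k_4,k_7), S(k_5,k_7), S(k_6,k_7), S(f_1,k_8), S(f_2,k_8), S(f_3,k_8), S(k_4,k_8), S(k_5,k_8), S(k_6,k_8), S(k_7,k_8)) all reduce to 0 modulo the current basis, so we have a Gröbner basis.
Inter-reduce: drop elements whose leading term is divisible by another's, tail-reduce, and make monic.
Reduced Gröbner basis: {p - 1, q + 2}.
Label its elements g_1 = p - 1, g_2 = q + 2.

Reduce h = -p**2 + 3*p*q - 2*p - 3*q + 3 modulo G:
  leading term p**2: subtract (-p)·g_1 from -p**2 + 3*p*q - 2*p - 3*q + 3 → 3*p*q - 3*p - 3*q + 3
  leading term p*q: subtract (3*q)·g_1 from 3*p*q - 3*p - 3*q + 3 → -3*p + 3
  leading term p: subtract (-3)·g_1 from -3*p + 3 → 0
  normal form = 0.
Since the normal form is 0, h ∈ I.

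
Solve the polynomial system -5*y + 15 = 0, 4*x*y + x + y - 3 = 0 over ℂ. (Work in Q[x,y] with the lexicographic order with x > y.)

Compute a lex Gröbner basis by Buchberger's algorithm.
f_1 = -5*y + 15, LT = y.
f_2 = 4*x*y + x + y - 3, LT = x*y.

S(f_1,f_2): lcm = x*y. S = -13/4*x - 1/4*y + 3/4.
  leading term x: no divisor's leading term divides it; move -13/4*x to the remainder.
  leading term y: subtract (1/20)·f_1 from -1/4*y + 3/4 → 0
  remainder -13/4*x ≠ 0; add h_3 = -13/4*x to the basis.

The other S-polynomials (S(f_1,h_3), S(f_2,h_3)) all reduce to 0 modulo the current basis, so we have a Gröbner basis.
Inter-reduce: drop elements whose leading term is divisible by another's, tail-reduce, and make monic.
Reduced Gröbner basis: {x, y - 3}.

Elimination: the polynomial y - 3 lies in the elimination ideal for y, so y ∈ {3}. For each such y, the remaining basis elements (now univariate) give the rest of the solution.
  y = 3: the earlier basis element becomes x = 0, giving x = 0 — point (0, 3).

{(0, 3)}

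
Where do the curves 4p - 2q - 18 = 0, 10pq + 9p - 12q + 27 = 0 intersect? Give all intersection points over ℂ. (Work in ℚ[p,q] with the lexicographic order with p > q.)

{(9/4, -9/2), (3, -3)}

Compute a lex Gröbner basis by Buchberger's algorithm.
f_1 = 4p - 2q - 18, LT = p.
f_2 = 10pq + 9p - 12q + 27, LT = pq.

S(f_1,f_2): lcm = pq. S = -9/10p - ½q² - 33/10q - 27/10.
  leading term p: subtract (-9/40)·f_1 from -9/10p - ½q² - 33/10q - 27/10 → -½q² - 15/4q - 27/4
  leading term q²: no divisor's leading term divides it; move -½q² to the remainder.
  leading term q: no divisor's leading term divides it; move -15/4q to the remainder.
  leading term 1: no divisor's leading term divides it; move -27/4 to the remainder.
  remainder -½q² - 15/4q - 27/4 ≠ 0; add h_3 = -½q² - 15/4q - 27/4 to the basis.

S(f_1,h_3): leading monomials are coprime, so the S-polynomial reduces to 0 (Buchberger's first criterion).
S(f_2,h_3): lcm = pq². S = -33/5pq - 27/2p - 6/5q² + 27/10q.
  leading term pq: subtract (-33/20q)·f_1 from -33/5pq - 27/2p - 6/5q² + 27/10q → -27/2p - 9/2q² - 27q
  leading term p: subtract (-27/8)·f_1 from -27/2p - 9/2q² - 27q → -9/2q² - 135/4q - 243/4
  leading term q²: subtract (9)·h_3 from -9/2q² - 135/4q - 243/4 → 0
  remainder 0.

Every S-polynomial of the final basis reduces to 0, so we have a Gröbner basis.
Inter-reduce: drop elements whose leading term is divisible by another's, tail-reduce, and make monic.
Reduced Gröbner basis: {p - ½q - 9/2, q² + 15/2q + 27/2}.

Elimination: the polynomial q² + 15/2q + 27/2 lies in the elimination ideal for q, so q ∈ {-9/2, -3}. For each such q, the remaining basis elements (now univariate) give the rest of the solution.
  q = -9/2: the earlier basis element becomes p - 9/4 = 0, giving p = 9/4 — point (9/4, -9/2).
  q = -3: the earlier basis element becomes p - 3 = 0, giving p = 3 — point (3, -3).
This is the nonlinear analogue of row-reducing a linear system.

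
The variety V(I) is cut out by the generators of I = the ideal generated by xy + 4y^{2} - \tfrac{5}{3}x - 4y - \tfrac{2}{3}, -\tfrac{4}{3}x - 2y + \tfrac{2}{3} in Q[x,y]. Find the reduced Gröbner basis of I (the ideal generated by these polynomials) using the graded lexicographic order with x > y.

Buchberger's algorithm terminates because the ascending chain of leading-term ideals stabilizes.

f_1 = xy + 4y^{2} - \tfrac{5}{3}x - 4y - \tfrac{2}{3}, LT = xy.
f_2 = -\tfrac{4}{3}x - 2y + \tfrac{2}{3}, LT = x.

S(f_1,f_2): lcm = xy. S = \tfrac{5}{2}y^{2} - \tfrac{5}{3}x - \tfrac{7}{2}y - \tfrac{2}{3}.
  leading term y^{2}: no divisor's leading term divides it; move \tfrac{5}{2}y^{2} to the remainder.
  leading term x: subtract (\tfrac{5}{4})·f_2 from -\tfrac{5}{3}x - \tfrac{7}{2}y - \tfrac{2}{3} → -y - \tfrac{3}{2}
  leading term y: no divisor's leading term divides it; move -y to the remainder.
  leading term 1: no divisor's leading term divides it; move -\tfrac{3}{2} to the remainder.
  remainder \tfrac{5}{2}y^{2} - y - \tfrac{3}{2} ≠ 0; add g_3 = \tfrac{5}{2}y^{2} - y - \tfrac{3}{2} to the basis.

S(f_1,g_3): lcm = xy^{2}. S = 4y^{3} - \tfrac{19}{15}xy - 4y^{2} + \tfrac{3}{5}x - \tfrac{2}{3}y.
  leading term y^{3}: subtract (\tfrac{8}{5}y)·g_3 from 4y^{3} - \tfrac{19}{15}xy - 4y^{2} + \tfrac{3}{5}x - \tfrac{2}{3}y → -\tfrac{19}{15}xy - \tfrac{12}{5}y^{2} + \tfrac{3}{5}x + \tfrac{26}{15}y
  leading term xy: subtract (-\tfrac{19}{15})·f_1 from -\tfrac{19}{15}xy - \tfrac{12}{5}y^{2} + \tfrac{3}{5}x + \tfrac{26}{15}y → \tfrac{8}{3}y^{2} - \tfrac{68}{45}x - \tfrac{10}{3}y - \tfrac{38}{45}
  leading term y^{2}: subtract (\tfrac{16}{15})·g_3 from \tfrac{8}{3}y^{2} - \tfrac{68}{45}x - \tfrac{10}{3}y - \tfrac{38}{45} → -\tfrac{68}{45}x - \tfrac{34}{15}y + \tfrac{34}{45}
  leading term x: subtract (\tfrac{17}{15})·f_2 from -\tfrac{68}{45}x - \tfrac{34}{15}y + \tfrac{34}{45} → 0
  remainder 0.

S(f_2,g_3): leading monomials are coprime, so the S-polynomial reduces to 0 (Buchberger's first criterion).
Every S-polynomial of the final basis reduces to 0, so we have a Gröbner basis.
Inter-reduce: drop elements whose leading term is divisible by another's, tail-reduce, and make monic.

G = {y^{2} - \tfrac{2}{5}y - \tfrac{3}{5}, x + \tfrac{3}{2}y - \tfrac{1}{2}}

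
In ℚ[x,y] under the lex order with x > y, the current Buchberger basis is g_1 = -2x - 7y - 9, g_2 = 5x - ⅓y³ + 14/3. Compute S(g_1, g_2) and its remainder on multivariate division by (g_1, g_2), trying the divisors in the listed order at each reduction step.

S(g_1, g_2) = 1/15y³ + 7/2y + 107/30; remainder on division = 1/15y³ + 7/2y + 107/30.

lcm(LM(g_1), LM(g_2)) = x.
S = (lcm/LT(g_1))·g_1 − (lcm/LT(g_2))·g_2 = 1/15y³ + 7/2y + 107/30.
Reduce S modulo (g_1, g_2) in that order:
  leading term y³: no divisor's leading term divides it; move 1/15y³ to the remainder.
  leading term y: no divisor's leading term divides it; move 7/2y to the remainder.
  leading term 1: no divisor's leading term divides it; move 107/30 to the remainder.
The remainder 1/15y³ + 7/2y + 107/30 is nonzero, so it would be added as the next basis element.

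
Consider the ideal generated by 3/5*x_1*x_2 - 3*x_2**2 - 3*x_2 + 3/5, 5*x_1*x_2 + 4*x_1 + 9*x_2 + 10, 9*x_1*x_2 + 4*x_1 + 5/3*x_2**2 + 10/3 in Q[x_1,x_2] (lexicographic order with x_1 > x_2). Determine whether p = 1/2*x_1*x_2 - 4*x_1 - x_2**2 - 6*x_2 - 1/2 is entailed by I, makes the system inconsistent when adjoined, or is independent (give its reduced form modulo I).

1/2*x_1*x_2 - 4*x_1 - x_2**2 - 6*x_2 - 1/2 lies in I (it reduces to 0).

First compute the reduced Gröbner basis of I by Buchberger's algorithm.
f_1 = 3/5*x_1*x_2 - 3*x_2**2 - 3*x_2 + 3/5, LT = x_1*x_2.
f_2 = 5*x_1*x_2 + 4*x_1 + 9*x_2 + 10, LT = x_1*x_2.
f_3 = 9*x_1*x_2 + 4*x_1 + 5/3*x_2**2 + 10/3, LT = x_1*x_2.

S(f_1,f_2): lcm = x_1*x_2. S = -4/5*x_1 - 5*x_2**2 - 34/5*x_2 - 1.
  leading term x_1: no divisor's leading term divides it; move -4/5*x_1 to the remainder.
  leading term x_2**2: no divisor's leading term divides it; move -5*x_2**2 to the remainder.
  leading term x_2: no divisor's leading term divides it; move -34/5*x_2 to the remainder.
  leading term 1: no divisor's leading term divides it; move -1 to the remainder.
  remainder -4/5*x_1 - 5*x_2**2 - 34/5*x_2 - 1 ≠ 0; add h_4 = -4/5*x_1 - 5*x_2**2 - 34/5*x_2 - 1 to the basis.

S(f_1,f_3): lcm = x_1*x_2. S = -4/9*x_1 - 140/27*x_2**2 - 5*x_2 + 17/27.
  leading term x_1: subtract (5/9)·h_4 from -4/9*x_1 - 140/27*x_2**2 - 5*x_2 + 17/27 → -65/27*x_2**2 - 11/9*x_2 + 32/27
  leading term x_2**2: no divisor's leading term divides it; move -65/27*x_2**2 to the remainder.
  leading term x_2: no divisor's leading term divides it; move -11/9*x_2 to the remainder.
  leading term 1: no divisor's leading term divides it; move 32/27 to the remainder.
  remainder -65/27*x_2**2 - 11/9*x_2 + 32/27 ≠ 0; add h_5 = -65/27*x_2**2 - 11/9*x_2 + 32/27 to the basis.

S(f_1,h_4): lcm = x_1*x_2. S = -25/4*x_2**3 - 27/2*x_2**2 - 25/4*x_2 + 1.
  leading term x_2**3: subtract (135/52*x_2)·h_5 from -25/4*x_2**3 - 27/2*x_2**2 - 25/4*x_2 + 1 → -537/52*x_2**2 - 485/52*x_2 + 1
  leading term x_2**2: subtract (14499/3380)·h_5 from -537/52*x_2**2 - 485/52*x_2 + 1 → -3451/845*x_2 - 3451/845
  leading term x_2: no divisor's leading term divides it; move -3451/845*x_2 to the remainder.
  leading term 1: no divisor's leading term divides it; move -3451/845 to the remainder.
  remainder -3451/845*x_2 - 3451/845 ≠ 0; add h_6 = -3451/845*x_2 - 3451/845 to the basis.

The other S-polynomials (S(f_2,f_3), S(f_2,h_4), S(f_3,h_4), S(f_1,h_5), S(f_2,h_5), S(f_3,h_5), S(h_4,h_5), S(f_1,h_6), S(f_2,h_6), S(f_3,h_6), S(h_4,h_6), S(h_5,h_6)) all reduce to 0 modulo the current basis, so we have a Gröbner basis.
Inter-reduce: drop elements whose leading term is divisible by another's, tail-reduce, and make monic.
Reduced Gröbner basis: {x_1 - 1, x_2 + 1}.
Label its elements g_1 = x_1 - 1, g_2 = x_2 + 1.

Reduce p = 1/2*x_1*x_2 - 4*x_1 - x_2**2 - 6*x_2 - 1/2 modulo G:
  leading term x_1*x_2: subtract (1/2*x_2)·g_1 from 1/2*x_1*x_2 - 4*x_1 - x_2**2 - 6*x_2 - 1/2 → -4*x_1 - x_2**2 - 11/2*x_2 - 1/2
  leading term x_1: subtract (-4)·g_1 from -4*x_1 - x_2**2 - 11/2*x_2 - 1/2 → -x_2**2 - 11/2*x_2 - 9/2
  leading term x_2**2: subtract (-x_2)·g_2 from -x_2**2 - 11/2*x_2 - 9/2 → -9/2*x_2 - 9/2
  leading term x_2: subtract (-9/2)·g_2 from -9/2*x_2 - 9/2 → 0
  normal form = 0.
Since the normal form is 0, p ∈ I.

The remainder on division by a Gröbner basis is unique — it is the normal form.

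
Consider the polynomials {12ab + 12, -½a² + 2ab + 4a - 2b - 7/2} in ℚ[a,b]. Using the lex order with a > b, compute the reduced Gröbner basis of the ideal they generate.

G = {a - 4b² - 11b - 8, b³ + 11/4b² + 2b + ¼}

f_1 = 12ab + 12, LT = ab.
f_2 = -½a² + 2ab + 4a - 2b - 7/2, LT = a².

S(f_1,f_2): lcm = a²b. S = 4ab² + 8ab + a - 4b² - 7b.
  reduce S modulo (f_1, f_2):
  remainder a - 4b² - 11b - 8 ≠ 0; add g_3 = a - 4b² - 11b - 8 to the basis.

S(f_1,g_3): lcm = ab. S = 4b³ + 11b² + 8b + 1.
  reduce S modulo (f_1, f_2, g_3):
  remainder 4b³ + 11b² + 8b + 1 ≠ 0; add g_4 = 4b³ + 11b² + 8b + 1 to the basis.

The other S-polynomials (S(f_2,g_3), S(f_1,g_4), S(f_2,g_4), S(g_3,g_4)) all reduce to 0 modulo the current basis, so we have a Gröbner basis.
Inter-reduce: drop elements whose leading term is divisible by another's, tail-reduce, and make monic.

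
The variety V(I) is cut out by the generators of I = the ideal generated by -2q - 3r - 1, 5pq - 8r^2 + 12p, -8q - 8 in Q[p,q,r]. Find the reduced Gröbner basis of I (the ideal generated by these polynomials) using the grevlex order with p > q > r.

f_1 = -2q - 3r - 1, LT = q.
f_2 = 5pq - 8r^2 + 12p, LT = pq.
f_3 = -8q - 8, LT = q.

S(f_1,f_2): lcm = pq. S = 3/2pr + 8/5r^2 - 19/10p.
  leading term pr: no divisor's leading term divides it; move 3/2pr to the remainder.
  leading term r^2: no divisor's leading term divides it; move 8/5r^2 to the remainder.
  leading term p: no divisor's leading term divides it; move -19/10p to the remainder.
  remainder 3/2pr + 8/5r^2 - 19/10p ≠ 0; add g_4 = 3/2pr + 8/5r^2 - 19/10p to the basis.

S(f_1,f_3): lcm = q. S = 3/2r - 1/2.
  leading term r: no divisor's leading term divides it; move 3/2r to the remainder.
  leading term 1: no divisor's leading term divides it; move -1/2 to the remainder.
  remainder 3/2r - 1/2 ≠ 0; add g_5 = 3/2r - 1/2 to the basis.

S(f_2,f_3): lcm = pq. S = -8/5r^2 + 7/5p.
  leading term r^2: subtract (-16/15r)·g_5 from -8/5r^2 + 7/5p → 7/5p - 8/15r
  leading term p: no divisor's leading term divides it; move 7/5p to the remainder.
  leading term r: subtract (-16/45)·g_5 from -8/15r → -8/45
  leading term 1: no divisor's leading term divides it; move -8/45 to the remainder.
  remainder 7/5p - 8/45 ≠ 0; add g_6 = 7/5p - 8/45 to the basis.

The other S-polynomials (S(f_1,g_4), S(f_2,g_4), S(f_3,g_4), S(f_1,g_5), S(f_2,g_5), S(f_3,g_5), S(g_4,g_5), S(f_1,g_6), S(f_2,g_6), S(f_3,g_6), S(g_4,g_6), S(g_5,g_6)) all reduce to 0 modulo the current basis, so we have a Gröbner basis.
Inter-reduce: drop elements whose leading term is divisible by another's, tail-reduce, and make monic.

G = {p - 8/63, q + 1, r - 1/3}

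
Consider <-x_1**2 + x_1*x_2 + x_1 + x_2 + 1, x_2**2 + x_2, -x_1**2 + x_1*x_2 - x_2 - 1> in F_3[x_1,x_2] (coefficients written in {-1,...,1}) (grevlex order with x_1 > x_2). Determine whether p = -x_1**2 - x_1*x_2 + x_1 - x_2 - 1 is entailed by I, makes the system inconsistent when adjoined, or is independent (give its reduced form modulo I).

First compute the reduced Gröbner basis of I by Buchberger's algorithm.
f_1 = -x_1**2 + x_1*x_2 + x_1 + x_2 + 1, LT = x_1**2.
f_2 = x_2**2 + x_2, LT = x_2**2.
f_3 = -x_1**2 + x_1*x_2 - x_2 - 1, LT = x_1**2.

S(f_1,f_3): lcm = x_1**2. S = -x_1 + x_2 + 1.
  reduce S modulo (f_1, f_2, f_3):
  remainder -x_1 + x_2 + 1 ≠ 0; add h_4 = -x_1 + x_2 + 1 to the basis.

S(f_1,h_4): lcm = x_1**2. S = -x_2 - 1.
  reduce S modulo (f_1, f_2, f_3, h_4):
  remainder -x_2 - 1 ≠ 0; add h_5 = -x_2 - 1 to the basis.

The other S-polynomials (S(f_1,f_2), S(f_2,f_3), S(f_2,h_4), S(f_3,h_4), S(f_1,h_5), S(f_2,h_5), S(f_3,h_5), S(h_4,h_5)) all reduce to 0 modulo the current basis, so we have a Gröbner basis.
Inter-reduce: drop elements whose leading term is divisible by another's, tail-reduce, and make monic.
Reduced Gröbner basis: {x_1, x_2 + 1}.
Label its elements g_1 = x_1, g_2 = x_2 + 1.

Reduce p = -x_1**2 - x_1*x_2 + x_1 - x_2 - 1 modulo G:
  leading term x_1**2: subtract (-x_1)·g_1 from -x_1**2 - x_1*x_2 + x_1 - x_2 - 1 → -x_1*x_2 + x_1 - x_2 - 1
  leading term x_1*x_2: subtract (-x_2)·g_1 from -x_1*x_2 + x_1 - x_2 - 1 → x_1 - x_2 - 1
  leading term x_1: subtract (1)·g_1 from x_1 - x_2 - 1 → -x_2 - 1
  leading term x_2: subtract (-1)·g_2 from -x_2 - 1 → 0
  normal form = 0.
Since the normal form is 0, p ∈ I.

-x_1**2 - x_1*x_2 + x_1 - x_2 - 1 lies in I (it reduces to 0).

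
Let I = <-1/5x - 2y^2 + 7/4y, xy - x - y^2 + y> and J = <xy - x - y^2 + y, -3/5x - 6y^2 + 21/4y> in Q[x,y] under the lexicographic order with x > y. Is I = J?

Yes, the ideals are equal.

For a fixed monomial order, each ideal has a unique reduced Gröbner basis; comparing bases decides equality.
Buchberger on the first generating set:
f_1 = -1/5x - 2y^2 + 7/4y, LT = x.
f_2 = xy - x - y^2 + y, LT = xy.

S(f_1,f_2): lcm = xy. S = x + 10y^3 - 31/4y^2 - y.
  reduce S modulo (f_1, f_2):
  remainder 10y^3 - 71/4y^2 + 31/4y ≠ 0; add g_3 = 10y^3 - 71/4y^2 + 31/4y to the basis.

The other S-polynomials (S(f_1,g_3), S(f_2,g_3)) all reduce to 0 modulo the current basis, so we have a Gröbner basis.
Inter-reduce: drop elements whose leading term is divisible by another's, tail-reduce, and make monic.
Reduced Gröbner basis: {x + 10y^2 - 35/4y, y^3 - 71/40y^2 + 31/40y}.

Buchberger on the second generating set:
h_1 = xy - x - y^2 + y, LT = xy.
h_2 = -3/5x - 6y^2 + 21/4y, LT = x.

S(h_1,h_2): lcm = xy. S = -x - 10y^3 + 31/4y^2 + y.
  reduce S modulo (h_1, h_2):
  remainder -10y^3 + 71/4y^2 - 31/4y ≠ 0; add k_3 = -10y^3 + 71/4y^2 - 31/4y to the basis.

The other S-polynomials (S(h_1,k_3), S(h_2,k_3)) all reduce to 0 modulo the current basis, so we have a Gröbner basis.
Inter-reduce: drop elements whose leading term is divisible by another's, tail-reduce, and make monic.
Reduced Gröbner basis: {x + 10y^2 - 35/4y, y^3 - 71/40y^2 + 31/40y}.

Same reduced basis, so the two generating sets span the same ideal.
The same test decides containment: I ⊆ J iff every generator of I reduces to 0 modulo a Gröbner basis of J.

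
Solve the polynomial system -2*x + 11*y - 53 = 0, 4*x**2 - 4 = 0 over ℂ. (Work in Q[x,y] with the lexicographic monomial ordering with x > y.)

{(-1, 51/11), (1, 5)}

Compute a lex Gröbner basis by Buchberger's algorithm.
f_1 = -2*x + 11*y - 53, LT = x.
f_2 = 4*x**2 - 4, LT = x**2.

S(f_1,f_2): lcm = x**2. S = -11/2*x*y + 53/2*x + 1.
  reduce S modulo (f_1, f_2):
  remainder -121/4*y**2 + 583/2*y - 2805/4 ≠ 0; add h_3 = -121/4*y**2 + 583/2*y - 2805/4 to the basis.

The other S-polynomials (S(f_1,h_3), S(f_2,h_3)) all reduce to 0 modulo the current basis, so we have a Gröbner basis.
Inter-reduce: drop elements whose leading term is divisible by another's, tail-reduce, and make monic.
Reduced Gröbner basis: {x - 11/2*y + 53/2, y**2 - 106/11*y + 255/11}.

A lex Gröbner basis eliminates variables successively. Here y**2 - 106/11*y + 255/11 depends only on y, with roots {51/11, 5}; lifting each root through the earlier basis elements recovers the full solutions.
  y = 51/11: the earlier basis element becomes x + 1 = 0, giving x = -1 — point (-1, 51/11).
  y = 5: the earlier basis element becomes x - 1 = 0, giving x = 1 — point (1, 5).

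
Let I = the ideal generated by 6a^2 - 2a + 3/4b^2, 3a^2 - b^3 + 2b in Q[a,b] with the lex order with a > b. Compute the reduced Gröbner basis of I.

f_1 = 6a^2 - 2a + 3/4b^2, LT = a^2.
f_2 = 3a^2 - b^3 + 2b, LT = a^2.

S(f_1,f_2): lcm = a^2. S = -1/3a + 1/3b^3 + 1/8b^2 - 2/3b.
  leading term a: no divisor's leading term divides it; move -1/3a to the remainder.
  leading term b^3: no divisor's leading term divides it; move 1/3b^3 to the remainder.
  leading term b^2: no divisor's leading term divides it; move 1/8b^2 to the remainder.
  leading term b: no divisor's leading term divides it; move -2/3b to the remainder.
  remainder -1/3a + 1/3b^3 + 1/8b^2 - 2/3b ≠ 0; add g_3 = -1/3a + 1/3b^3 + 1/8b^2 - 2/3b to the basis.

S(f_1,g_3): lcm = a^2. S = ab^3 + 3/8ab^2 - 2ab - 1/3a + 1/8b^2.
  leading term ab^3: subtract (-3b^3)·g_3 from ab^3 + 3/8ab^2 - 2ab - 1/3a + 1/8b^2 → 3/8ab^2 - 2ab - 1/3a + b^6 + 3/8b^5 - 2b^4 + 1/8b^2
  leading term ab^2: subtract (-9/8b^2)·g_3 from 3/8ab^2 - 2ab - 1/3a + b^6 + 3/8b^5 - 2b^4 + 1/8b^2 → -2ab - 1/3a + b^6 + 3/4b^5 - 119/64b^4 - 3/4b^3 + 1/8b^2
  leading term ab: subtract (6b)·g_3 from -2ab - 1/3a + b^6 + 3/4b^5 - 119/64b^4 - 3/4b^3 + 1/8b^2 → -1/3a + b^6 + 3/4b^5 - 247/64b^4 - 3/2b^3 + 33/8b^2
  leading term a: subtract (1)·g_3 from -1/3a + b^6 + 3/4b^5 - 247/64b^4 - 3/2b^3 + 33/8b^2 → b^6 + 3/4b^5 - 247/64b^4 - 11/6b^3 + 4b^2 + 2/3b
  leading term b^6: no divisor's leading term divides it; move b^6 to the remainder.
  leading term b^5: no divisor's leading term divides it; move 3/4b^5 to the remainder.
  leading term b^4: no divisor's leading term divides it; move -247/64b^4 to the remainder.
  leading term b^3: no divisor's leading term divides it; move -11/6b^3 to the remainder.
  leading term b^2: no divisor's leading term divides it; move 4b^2 to the remainder.
  leading term b: no divisor's leading term divides it; move 2/3b to the remainder.
  remainder b^6 + 3/4b^5 - 247/64b^4 - 11/6b^3 + 4b^2 + 2/3b ≠ 0; add g_4 = b^6 + 3/4b^5 - 247/64b^4 - 11/6b^3 + 4b^2 + 2/3b to the basis.

S(f_2,g_3): lcm = a^2. S = ab^3 + 3/8ab^2 - 2ab - 1/3b^3 + 2/3b.
  leading term ab^3: subtract (-3b^3)·g_3 from ab^3 + 3/8ab^2 - 2ab - 1/3b^3 + 2/3b → 3/8ab^2 - 2ab + b^6 + 3/8b^5 - 2b^4 - 1/3b^3 + 2/3b
  leading term ab^2: subtract (-9/8b^2)·g_3 from 3/8ab^2 - 2ab + b^6 + 3/8b^5 - 2b^4 - 1/3b^3 + 2/3b → -2ab + b^6 + 3/4b^5 - 119/64b^4 - 13/12b^3 + 2/3b
  leading term ab: subtract (6b)·g_3 from -2ab + b^6 + 3/4b^5 - 119/64b^4 - 13/12b^3 + 2/3b → b^6 + 3/4b^5 - 247/64b^4 - 11/6b^3 + 4b^2 + 2/3b
  leading term b^6: subtract (1)·g_4 from b^6 + 3/4b^5 - 247/64b^4 - 11/6b^3 + 4b^2 + 2/3b → 0
  remainder 0.

S(f_1,g_4): leading monomials are coprime, so the S-polynomial reduces to 0 (Buchberger's first criterion).
S(f_2,g_4): leading monomials are coprime, so the S-polynomial reduces to 0 (Buchberger's first criterion).
S(g_3,g_4): leading monomials are coprime, so the S-polynomial reduces to 0 (Buchberger's first criterion).
Every S-polynomial of the final basis reduces to 0, so we have a Gröbner basis.
Inter-reduce: drop elements whose leading term is divisible by another's, tail-reduce, and make monic.

G = {a - b^3 - 3/8b^2 + 2b, b^6 + 3/4b^5 - 247/64b^4 - 11/6b^3 + 4b^2 + 2/3b}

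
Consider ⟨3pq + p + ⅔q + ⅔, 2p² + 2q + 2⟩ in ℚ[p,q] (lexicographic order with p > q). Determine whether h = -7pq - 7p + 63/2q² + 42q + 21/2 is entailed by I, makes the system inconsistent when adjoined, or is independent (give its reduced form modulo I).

-7pq - 7p + 63/2q² + 42q + 21/2 lies in I (it reduces to 0).

First compute the reduced Gröbner basis of I by Buchberger's algorithm.
f_1 = 3pq + p + ⅔q + ⅔, LT = pq.
f_2 = 2p² + 2q + 2, LT = p².

S(f_1,f_2): lcm = p²q. S = ⅓p² + 2/9pq + 2/9p - q² - q.
  leading term p²: subtract (⅙)·f_2 from ⅓p² + 2/9pq + 2/9p - q² - q → 2/9pq + 2/9p - q² - 4/3q - ⅓
  leading term pq: subtract (2/27)·f_1 from 2/9pq + 2/9p - q² - 4/3q - ⅓ → 4/27p - q² - 112/81q - 31/81
  leading term p: no divisor's leading term divides it; move 4/27p to the remainder.
  leading term q²: no divisor's leading term divides it; move -q² to the remainder.
  leading term q: no divisor's leading term divides it; move -112/81q to the remainder.
  leading term 1: no divisor's leading term divides it; move -31/81 to the remainder.
  remainder 4/27p - q² - 112/81q - 31/81 ≠ 0; add k_3 = 4/27p - q² - 112/81q - 31/81 to the basis.

S(f_1,k_3): lcm = pq. S = ⅓p + 27/4q³ + 28/3q² + 101/36q + 2/9.
  leading term p: subtract (9/4)·k_3 from ⅓p + 27/4q³ + 28/3q² + 101/36q + 2/9 → 27/4q³ + 139/12q² + 71/12q + 13/12
  leading term q³: no divisor's leading term divides it; move 27/4q³ to the remainder.
  leading term q²: no divisor's leading term divides it; move 139/12q² to the remainder.
  leading term q: no divisor's leading term divides it; move 71/12q to the remainder.
  leading term 1: no divisor's leading term divides it; move 13/12 to the remainder.
  remainder 27/4q³ + 139/12q² + 71/12q + 13/12 ≠ 0; add k_4 = 27/4q³ + 139/12q² + 71/12q + 13/12 to the basis.

S(f_2,k_3): lcm = p². S = 27/4pq² + 28/3pq + 31/12p + q + 1.
  leading term pq²: subtract (9/4q)·f_1 from 27/4pq² + 28/3pq + 31/12p + q + 1 → 85/12pq + 31/12p - 3/2q² - ½q + 1
  leading term pq: subtract (85/36)·f_1 from 85/12pq + 31/12p - 3/2q² - ½q + 1 → 2/9p - 3/2q² - 56/27q - 31/54
  leading term p: subtract (3/2)·k_3 from 2/9p - 3/2q² - 56/27q - 31/54 → 0
  remainder 0.

S(f_1,k_4): lcm = pq³. S = -112/81pq² - 71/81pq - 13/81p + 2/9q³ + 2/9q².
  leading term pq²: subtract (-112/243q)·f_1 from -112/81pq² - 71/81pq - 13/81p + 2/9q³ + 2/9q² → -101/243pq - 13/81p + 2/9q³ + 386/729q² + 224/729q
  leading term pq: subtract (-101/729)·f_1 from -101/243pq - 13/81p + 2/9q³ + 386/729q² + 224/729q → -16/729p + 2/9q³ + 386/729q² + 874/2187q + 202/2187
  leading term p: subtract (-4/27)·k_3 from -16/729p + 2/9q³ + 386/729q² + 874/2187q + 202/2187 → 2/9q³ + 278/729q² + 142/729q + 26/729
  leading term q³: subtract (8/243)·k_4 from 2/9q³ + 278/729q² + 142/729q + 26/729 → 0
  remainder 0.

S(f_2,k_4): leading monomials are coprime, so the S-polynomial reduces to 0 (Buchberger's first criterion).
S(k_3,k_4): leading monomials are coprime, so the S-polynomial reduces to 0 (Buchberger's first criterion).
Every S-polynomial of the final basis reduces to 0, so we have a Gröbner basis.
Inter-reduce: drop elements whose leading term is divisible by another's, tail-reduce, and make monic.
Reduced Gröbner basis: {p - 27/4q² - 28/3q - 31/12, q³ + 139/81q² + 71/81q + 13/81}.
Label its elements g_1 = p - 27/4q² - 28/3q - 31/12, g_2 = q³ + 139/81q² + 71/81q + 13/81.

Reduce h = -7pq - 7p + 63/2q² + 42q + 21/2 modulo G:
  leading term pq: subtract (-7q)·g_1 from -7pq - 7p + 63/2q² + 42q + 21/2 → -7p - 189/4q³ - 203/6q² + 287/12q + 21/2
  leading term p: subtract (-7)·g_1 from -7p - 189/4q³ - 203/6q² + 287/12q + 21/2 → -189/4q³ - 973/12q² - 497/12q - 91/12
  leading term q³: subtract (-189/4)·g_2 from -189/4q³ - 973/12q² - 497/12q - 91/12 → 0
  normal form = 0.
Since the normal form is 0, h ∈ I.

The remainder on division by a Gröbner basis is unique — it is the normal form.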